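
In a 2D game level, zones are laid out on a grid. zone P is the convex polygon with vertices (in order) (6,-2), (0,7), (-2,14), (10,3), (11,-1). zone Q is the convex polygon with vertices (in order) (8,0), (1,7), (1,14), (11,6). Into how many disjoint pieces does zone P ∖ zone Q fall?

1

zone P ∖ zone Q is a single connected region.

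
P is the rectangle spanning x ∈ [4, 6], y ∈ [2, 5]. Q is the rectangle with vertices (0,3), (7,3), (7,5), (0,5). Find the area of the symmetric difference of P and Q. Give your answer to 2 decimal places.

|P∩Q|: x∈[4,6], y∈[3,5] → 2·2 = 4.
|P △ Q| = |P| + |Q| − 2·|P∩Q| = 6 + 14 − 8 = 12.00.

12.00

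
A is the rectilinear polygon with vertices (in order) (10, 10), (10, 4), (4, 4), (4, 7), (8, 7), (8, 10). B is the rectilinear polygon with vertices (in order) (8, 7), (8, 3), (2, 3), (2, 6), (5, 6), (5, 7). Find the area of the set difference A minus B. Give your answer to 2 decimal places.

|A| = 24, |A∩B| = 11.
|A ∖ B| = |A| − |A∩B| = 24 − 11 = 13.00.

13.00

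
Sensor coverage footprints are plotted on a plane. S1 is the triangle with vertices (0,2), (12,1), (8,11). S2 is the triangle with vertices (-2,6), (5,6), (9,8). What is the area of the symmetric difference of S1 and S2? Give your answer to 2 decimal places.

|S1| = 58, |S2| = 7, |S1∩S2| = 3.6533.
|S1 △ S2| = |S1| + |S2| − 2·|S1∩S2| = 58 + 7 − 7.3066 = 57.69.

57.69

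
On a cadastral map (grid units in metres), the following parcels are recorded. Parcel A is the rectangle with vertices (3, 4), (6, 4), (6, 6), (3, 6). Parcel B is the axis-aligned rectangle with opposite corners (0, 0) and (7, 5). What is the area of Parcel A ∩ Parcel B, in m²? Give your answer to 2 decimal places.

3.00

|Parcel A∩Parcel B|: x∈[3,6], y∈[4,5] → 3·1 = 3.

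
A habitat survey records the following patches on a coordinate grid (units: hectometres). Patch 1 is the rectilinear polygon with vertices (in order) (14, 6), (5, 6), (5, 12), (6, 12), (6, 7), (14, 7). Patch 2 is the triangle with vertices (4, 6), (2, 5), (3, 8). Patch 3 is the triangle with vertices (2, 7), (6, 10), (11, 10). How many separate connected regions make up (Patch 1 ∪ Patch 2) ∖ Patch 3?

(Patch 1 ∪ Patch 2) ∖ Patch 3 splits into 4 disjoint pieces (area 10.1667, area 2.375, area 2.3214, area 0.0253).

4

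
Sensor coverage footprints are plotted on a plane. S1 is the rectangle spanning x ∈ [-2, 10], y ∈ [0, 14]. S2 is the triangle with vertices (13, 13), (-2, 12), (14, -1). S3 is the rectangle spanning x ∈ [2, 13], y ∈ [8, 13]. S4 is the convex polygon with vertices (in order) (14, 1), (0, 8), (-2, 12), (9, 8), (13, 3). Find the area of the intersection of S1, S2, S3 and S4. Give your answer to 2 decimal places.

The intersection is the polygon with vertices (2,10.546), (9,8), (2.923,8), (2,8.75).
By the shoelace formula its area is 8.56.

8.56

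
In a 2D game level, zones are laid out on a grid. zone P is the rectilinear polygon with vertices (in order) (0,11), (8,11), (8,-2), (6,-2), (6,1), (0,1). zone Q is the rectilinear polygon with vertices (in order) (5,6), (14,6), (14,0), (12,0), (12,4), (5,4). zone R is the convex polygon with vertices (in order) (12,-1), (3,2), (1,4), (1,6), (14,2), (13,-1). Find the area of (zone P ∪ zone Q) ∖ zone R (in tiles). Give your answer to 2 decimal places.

|zone P ∪ zone Q| = 106.
|(zone P ∪ zone Q) ∩ zone R| = 26.5769.
|(zone P ∪ zone Q) ∖ zone R| = 106 − 26.5769 = 79.42.

79.42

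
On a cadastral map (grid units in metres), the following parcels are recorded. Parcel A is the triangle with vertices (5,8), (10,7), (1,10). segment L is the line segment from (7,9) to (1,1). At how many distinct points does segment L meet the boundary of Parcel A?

2

The segment meets the boundary at (6.087,7.783), (6.4,8.2).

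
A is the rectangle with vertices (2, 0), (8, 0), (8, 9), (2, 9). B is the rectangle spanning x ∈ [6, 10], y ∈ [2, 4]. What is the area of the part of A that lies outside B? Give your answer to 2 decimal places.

50.00

|A∩B|: x∈[6,8], y∈[2,4] → 2·2 = 4.
|A| = 54.
|A ∖ B| = |A| − |A∩B| = 54 − 4 = 50.00.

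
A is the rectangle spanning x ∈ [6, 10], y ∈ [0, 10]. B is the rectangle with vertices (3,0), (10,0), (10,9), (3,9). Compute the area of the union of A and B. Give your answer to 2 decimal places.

By inclusion–exclusion:
Individual areas: |A| = 40, |B| = 63.
|A∩B|: x∈[6,10], y∈[0,9] → 4·9 = 36.
|A ∪ B| = 103 − 36 = 67.00.

67.00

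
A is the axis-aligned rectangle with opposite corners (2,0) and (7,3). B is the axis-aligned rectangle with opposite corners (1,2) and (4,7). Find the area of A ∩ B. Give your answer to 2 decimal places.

2.00

|A∩B|: x∈[2,4], y∈[2,3] → 2·1 = 2.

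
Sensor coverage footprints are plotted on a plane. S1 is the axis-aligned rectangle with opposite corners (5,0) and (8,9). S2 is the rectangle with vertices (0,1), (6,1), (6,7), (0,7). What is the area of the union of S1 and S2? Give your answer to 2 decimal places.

57.00

By inclusion–exclusion:
Individual areas: |S1| = 27, |S2| = 36.
|S1∩S2|: x∈[5,6], y∈[1,7] → 1·6 = 6.
|S1 ∪ S2| = 63 − 6 = 57.00.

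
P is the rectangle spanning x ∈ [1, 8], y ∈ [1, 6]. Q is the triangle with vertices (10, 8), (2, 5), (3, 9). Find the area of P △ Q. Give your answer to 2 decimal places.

|P| = 35, |Q| = 14.5, |P∩Q| = 1.2083.
|P △ Q| = |P| + |Q| − 2·|P∩Q| = 35 + 14.5 − 2.4167 = 47.08.

47.08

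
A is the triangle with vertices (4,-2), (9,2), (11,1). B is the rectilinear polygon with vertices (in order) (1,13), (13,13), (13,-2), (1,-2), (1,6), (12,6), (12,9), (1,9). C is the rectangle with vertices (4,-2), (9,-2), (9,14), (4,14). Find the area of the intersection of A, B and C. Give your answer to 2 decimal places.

The intersection is the polygon with vertices (4,-2), (9,2), (9,0.143).
By the shoelace formula its area is 4.64.

4.64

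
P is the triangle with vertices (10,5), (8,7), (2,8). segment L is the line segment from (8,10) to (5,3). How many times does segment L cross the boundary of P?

The segment meets the boundary at (6.431,6.338), (6.8,7.2).

2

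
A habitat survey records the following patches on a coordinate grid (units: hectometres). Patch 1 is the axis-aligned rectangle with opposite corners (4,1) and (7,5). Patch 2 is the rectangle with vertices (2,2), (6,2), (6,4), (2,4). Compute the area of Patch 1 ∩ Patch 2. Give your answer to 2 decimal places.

|Patch 1∩Patch 2|: x∈[4,6], y∈[2,4] → 2·2 = 4.

4.00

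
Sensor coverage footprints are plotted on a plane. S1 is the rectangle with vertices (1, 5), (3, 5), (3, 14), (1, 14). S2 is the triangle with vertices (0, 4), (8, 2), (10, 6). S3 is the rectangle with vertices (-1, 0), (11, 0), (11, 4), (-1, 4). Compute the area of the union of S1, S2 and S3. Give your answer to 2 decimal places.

By inclusion–exclusion:
Individual areas: |S1| = 18, |S2| = 18, |S3| = 48.
|S1∩S2| = 0.
|S1∩S3| = 0 (no overlap).
|S2∩S3| = 9.
|S1∩S2∩S3| = 0.
|S1 ∪ S2 ∪ S3| = 84 − 9 + 0 = 75.00.

75.00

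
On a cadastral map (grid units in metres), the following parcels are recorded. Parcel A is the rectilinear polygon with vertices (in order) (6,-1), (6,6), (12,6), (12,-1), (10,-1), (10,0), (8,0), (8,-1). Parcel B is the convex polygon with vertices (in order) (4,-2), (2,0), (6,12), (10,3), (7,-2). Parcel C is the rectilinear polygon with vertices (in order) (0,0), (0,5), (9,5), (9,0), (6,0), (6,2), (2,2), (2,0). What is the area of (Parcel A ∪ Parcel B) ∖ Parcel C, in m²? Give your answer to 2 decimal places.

55.83

|Parcel A ∪ Parcel B| = 79.3333.
|(Parcel A ∪ Parcel B) ∩ Parcel C| = 23.5.
|(Parcel A ∪ Parcel B) ∖ Parcel C| = 79.3333 − 23.5 = 55.83.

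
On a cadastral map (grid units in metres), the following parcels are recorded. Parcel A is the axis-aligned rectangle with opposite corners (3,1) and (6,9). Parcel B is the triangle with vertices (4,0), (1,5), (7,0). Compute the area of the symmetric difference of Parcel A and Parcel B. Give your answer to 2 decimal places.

25.23

|Parcel A| = 24, |Parcel B| = 7.5, |Parcel A∩Parcel B| = 3.1333.
|Parcel A △ Parcel B| = |Parcel A| + |Parcel B| − 2·|Parcel A∩Parcel B| = 24 + 7.5 − 6.2667 = 25.23.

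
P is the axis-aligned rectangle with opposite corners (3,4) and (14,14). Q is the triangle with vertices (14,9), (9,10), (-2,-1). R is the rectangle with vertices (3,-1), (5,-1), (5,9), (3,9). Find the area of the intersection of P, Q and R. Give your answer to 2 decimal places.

2.00

The intersection is the polygon with vertices (5,6), (5,4), (3,4).
By the shoelace formula its area is 2.00.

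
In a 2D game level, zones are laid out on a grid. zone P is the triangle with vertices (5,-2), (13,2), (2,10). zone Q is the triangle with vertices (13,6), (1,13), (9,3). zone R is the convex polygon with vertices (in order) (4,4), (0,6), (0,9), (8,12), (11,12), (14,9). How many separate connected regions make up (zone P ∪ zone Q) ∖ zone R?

(zone P ∪ zone Q) ∖ zone R splits into 3 disjoint pieces (area 48.5214, area 0.0212, area 2.8127).

3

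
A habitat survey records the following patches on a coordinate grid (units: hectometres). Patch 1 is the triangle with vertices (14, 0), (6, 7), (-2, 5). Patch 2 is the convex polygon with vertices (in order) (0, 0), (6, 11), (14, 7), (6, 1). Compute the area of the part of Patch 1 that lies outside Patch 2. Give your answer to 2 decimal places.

14.20

|Patch 1| = 36, |Patch 1∩Patch 2| = 21.8004.
|Patch 1 ∖ Patch 2| = |Patch 1| − |Patch 1∩Patch 2| = 36 − 21.8004 = 14.20.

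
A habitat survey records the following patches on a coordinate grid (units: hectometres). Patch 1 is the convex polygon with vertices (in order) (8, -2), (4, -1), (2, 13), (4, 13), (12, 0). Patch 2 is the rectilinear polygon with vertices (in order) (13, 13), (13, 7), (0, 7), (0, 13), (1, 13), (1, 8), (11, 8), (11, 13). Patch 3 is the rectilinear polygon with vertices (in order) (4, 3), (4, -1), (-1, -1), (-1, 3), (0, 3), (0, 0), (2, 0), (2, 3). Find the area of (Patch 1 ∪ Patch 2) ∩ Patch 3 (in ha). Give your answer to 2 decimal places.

The region (Patch 1 ∪ Patch 2) ∩ Patch 3 is the polygon with vertices (3.429,3), (4,3), (4,-1).
By the shoelace formula its area is 1.14.

1.14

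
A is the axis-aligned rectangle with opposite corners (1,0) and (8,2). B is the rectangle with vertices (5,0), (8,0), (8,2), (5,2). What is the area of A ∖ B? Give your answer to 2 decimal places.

|A∩B|: x∈[5,8], y∈[0,2] → 3·2 = 6.
|A| = 14.
|A ∖ B| = |A| − |A∩B| = 14 − 6 = 8.00.

8.00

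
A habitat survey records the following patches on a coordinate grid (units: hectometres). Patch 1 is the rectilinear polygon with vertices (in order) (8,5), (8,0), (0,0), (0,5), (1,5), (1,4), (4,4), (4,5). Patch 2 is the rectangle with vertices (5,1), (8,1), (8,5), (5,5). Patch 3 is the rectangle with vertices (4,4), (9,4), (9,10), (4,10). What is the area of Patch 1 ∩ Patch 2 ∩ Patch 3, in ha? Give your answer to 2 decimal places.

3.00

The intersection is the polygon with vertices (5,5), (8,5), (8,4), (5,4).
By the shoelace formula its area is 3.00.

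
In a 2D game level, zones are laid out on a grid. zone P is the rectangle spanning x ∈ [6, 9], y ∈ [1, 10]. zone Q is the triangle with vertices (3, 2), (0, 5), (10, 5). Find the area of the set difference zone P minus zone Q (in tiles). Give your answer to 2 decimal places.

23.79

|zone P| = 27, |zone P∩zone Q| = 3.2143.
|zone P ∖ zone Q| = |zone P| − |zone P∩zone Q| = 27 − 3.2143 = 23.79.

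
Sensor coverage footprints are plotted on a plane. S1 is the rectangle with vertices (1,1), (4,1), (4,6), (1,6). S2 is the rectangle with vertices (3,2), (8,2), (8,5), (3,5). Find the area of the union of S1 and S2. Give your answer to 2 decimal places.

27.00

By inclusion–exclusion:
Individual areas: |S1| = 15, |S2| = 15.
|S1∩S2|: x∈[3,4], y∈[2,5] → 1·3 = 3.
|S1 ∪ S2| = 30 − 3 = 27.00.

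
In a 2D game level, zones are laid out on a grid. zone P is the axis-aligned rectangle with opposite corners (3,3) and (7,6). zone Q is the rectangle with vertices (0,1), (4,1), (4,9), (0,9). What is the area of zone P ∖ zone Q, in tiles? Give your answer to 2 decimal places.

|zone P∩zone Q|: x∈[3,4], y∈[3,6] → 1·3 = 3.
|zone P| = 12.
|zone P ∖ zone Q| = |zone P| − |zone P∩zone Q| = 12 − 3 = 9.00.

9.00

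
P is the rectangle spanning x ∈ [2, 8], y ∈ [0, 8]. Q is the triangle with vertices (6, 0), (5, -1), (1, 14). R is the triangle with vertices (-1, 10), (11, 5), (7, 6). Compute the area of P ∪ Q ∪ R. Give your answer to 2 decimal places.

51.63

By inclusion–exclusion:
Individual areas: |P| = 48, |Q| = 9.5, |R| = 4.
|P∩Q| = 7.2381.
|P∩R| = 2.45.
|Q∩R| = 0.1919.
|P∩Q∩R| = 0.0062.
|P ∪ Q ∪ R| = 61.5 − 9.88 + 0.0062 = 51.63.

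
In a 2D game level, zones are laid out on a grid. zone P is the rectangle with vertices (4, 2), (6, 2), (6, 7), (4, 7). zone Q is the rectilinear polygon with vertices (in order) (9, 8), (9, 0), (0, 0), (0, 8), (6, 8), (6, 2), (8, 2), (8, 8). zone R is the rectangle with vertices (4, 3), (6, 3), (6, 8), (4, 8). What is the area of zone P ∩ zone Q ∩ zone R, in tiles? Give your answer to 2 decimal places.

The intersection is the polygon with vertices (4,7), (6,7), (6,3), (4,3).
By the shoelace formula its area is 8.00.

8.00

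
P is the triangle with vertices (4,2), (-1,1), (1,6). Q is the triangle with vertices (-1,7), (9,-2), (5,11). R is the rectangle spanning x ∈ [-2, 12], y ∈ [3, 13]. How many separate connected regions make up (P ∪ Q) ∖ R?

2

(P ∪ Q) ∖ R splits into 2 disjoint pieces (area 6.325, area 10.0427).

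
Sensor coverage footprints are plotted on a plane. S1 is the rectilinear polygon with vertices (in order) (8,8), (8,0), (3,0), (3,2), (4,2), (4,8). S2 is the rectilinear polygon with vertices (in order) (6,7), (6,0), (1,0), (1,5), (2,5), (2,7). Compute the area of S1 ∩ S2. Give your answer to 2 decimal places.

16.00

The intersection is the polygon with vertices (3,0), (3,2), (4,2), (4,7), (6,7), (6,0).
By the shoelace formula its area is 16.00.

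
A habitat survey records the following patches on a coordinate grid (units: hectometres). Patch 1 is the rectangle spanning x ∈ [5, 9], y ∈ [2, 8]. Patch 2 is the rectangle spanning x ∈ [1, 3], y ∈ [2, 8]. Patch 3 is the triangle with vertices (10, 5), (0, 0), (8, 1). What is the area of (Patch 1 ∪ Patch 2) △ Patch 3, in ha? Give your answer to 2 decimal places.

|Patch 1 ∪ Patch 2| = 36.
|(Patch 1 ∪ Patch 2) ∩ Patch 3| = 5.75.
|(Patch 1 ∪ Patch 2) △ Patch 3| = 36 + 15 − 11.5 = 39.50.

39.50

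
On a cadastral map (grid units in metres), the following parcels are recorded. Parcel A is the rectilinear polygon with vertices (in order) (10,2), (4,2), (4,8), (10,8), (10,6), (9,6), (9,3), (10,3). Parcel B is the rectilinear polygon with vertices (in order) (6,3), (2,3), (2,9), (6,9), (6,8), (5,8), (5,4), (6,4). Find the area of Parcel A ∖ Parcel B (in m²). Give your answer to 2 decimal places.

|Parcel A| = 33, |Parcel A∩Parcel B| = 6.
|Parcel A ∖ Parcel B| = |Parcel A| − |Parcel A∩Parcel B| = 33 − 6 = 27.00.

27.00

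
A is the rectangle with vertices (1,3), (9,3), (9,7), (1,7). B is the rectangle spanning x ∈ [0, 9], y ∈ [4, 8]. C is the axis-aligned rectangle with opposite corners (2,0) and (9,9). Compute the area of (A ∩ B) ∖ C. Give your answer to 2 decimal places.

3.00

|A ∩ B| = 24.
|(A ∩ B) ∩ C| = 21.
|(A ∩ B) ∖ C| = 24 − 21 = 3.00.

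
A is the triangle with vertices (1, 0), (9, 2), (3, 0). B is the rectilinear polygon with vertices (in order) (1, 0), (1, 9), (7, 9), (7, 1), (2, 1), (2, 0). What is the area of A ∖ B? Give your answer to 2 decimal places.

|A| = 2, |A∩B| = 0.4583.
|A ∖ B| = |A| − |A∩B| = 2 − 0.4583 = 1.54.

1.54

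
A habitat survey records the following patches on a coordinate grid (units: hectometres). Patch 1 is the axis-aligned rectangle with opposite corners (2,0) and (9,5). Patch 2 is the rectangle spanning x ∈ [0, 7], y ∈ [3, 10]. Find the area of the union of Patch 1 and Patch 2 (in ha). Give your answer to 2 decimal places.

By inclusion–exclusion:
Individual areas: |Patch 1| = 35, |Patch 2| = 49.
|Patch 1∩Patch 2|: x∈[2,7], y∈[3,5] → 5·2 = 10.
|Patch 1 ∪ Patch 2| = 84 − 10 = 74.00.

74.00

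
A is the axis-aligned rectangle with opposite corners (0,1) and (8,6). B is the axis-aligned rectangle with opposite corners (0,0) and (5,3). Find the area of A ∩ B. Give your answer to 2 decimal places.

|A∩B|: x∈[0,5], y∈[1,3] → 5·2 = 10.

10.00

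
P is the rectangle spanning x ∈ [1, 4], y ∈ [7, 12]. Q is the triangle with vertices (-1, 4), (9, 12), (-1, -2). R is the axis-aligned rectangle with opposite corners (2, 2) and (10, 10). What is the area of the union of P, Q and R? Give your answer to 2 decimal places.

By inclusion–exclusion:
Individual areas: |P| = 15, |Q| = 30, |R| = 64.
|P∩Q| = 0.625.
|P∩R|: x∈[2,4], y∈[7,10] → 2·3 = 6.
|Q∩R| = 13.6286.
|P∩Q∩R| = 0.625.
|P ∪ Q ∪ R| = 109 − 20.2536 + 0.625 = 89.37.

89.37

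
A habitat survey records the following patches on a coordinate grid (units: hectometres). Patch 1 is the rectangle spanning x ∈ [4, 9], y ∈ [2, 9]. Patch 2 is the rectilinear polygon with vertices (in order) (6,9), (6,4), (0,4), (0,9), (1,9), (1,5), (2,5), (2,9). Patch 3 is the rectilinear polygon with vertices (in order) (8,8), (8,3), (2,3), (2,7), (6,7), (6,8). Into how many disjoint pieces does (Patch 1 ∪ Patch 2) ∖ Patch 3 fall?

(Patch 1 ∪ Patch 2) ∖ Patch 3 splits into 2 disjoint pieces (area 21, area 6).

2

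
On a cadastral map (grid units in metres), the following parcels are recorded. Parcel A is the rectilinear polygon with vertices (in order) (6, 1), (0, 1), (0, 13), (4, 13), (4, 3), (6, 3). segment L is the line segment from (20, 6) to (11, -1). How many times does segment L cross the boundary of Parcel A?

0

The segment lies entirely outside Parcel A and never meets its boundary.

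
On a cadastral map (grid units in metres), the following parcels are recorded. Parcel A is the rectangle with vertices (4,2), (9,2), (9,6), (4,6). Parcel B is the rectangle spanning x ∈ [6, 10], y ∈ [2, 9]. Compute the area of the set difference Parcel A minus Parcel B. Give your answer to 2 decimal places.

|Parcel A∩Parcel B|: x∈[6,9], y∈[2,6] → 3·4 = 12.
|Parcel A| = 20.
|Parcel A ∖ Parcel B| = |Parcel A| − |Parcel A∩Parcel B| = 20 − 12 = 8.00.

8.00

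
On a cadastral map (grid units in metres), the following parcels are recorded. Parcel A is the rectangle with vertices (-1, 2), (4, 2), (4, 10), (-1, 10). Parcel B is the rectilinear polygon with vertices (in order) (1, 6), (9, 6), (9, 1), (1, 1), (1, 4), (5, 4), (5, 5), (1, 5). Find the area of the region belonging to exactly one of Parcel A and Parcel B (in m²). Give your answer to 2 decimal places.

|Parcel A| = 40, |Parcel B| = 36, |Parcel A∩Parcel B| = 9.
|Parcel A △ Parcel B| = |Parcel A| + |Parcel B| − 2·|Parcel A∩Parcel B| = 40 + 36 − 18 = 58.00.

58.00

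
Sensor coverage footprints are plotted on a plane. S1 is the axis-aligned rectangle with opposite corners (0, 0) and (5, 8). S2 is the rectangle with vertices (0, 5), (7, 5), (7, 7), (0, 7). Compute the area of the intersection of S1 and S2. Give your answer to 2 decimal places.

10.00

|S1∩S2|: x∈[0,5], y∈[5,7] → 5·2 = 10.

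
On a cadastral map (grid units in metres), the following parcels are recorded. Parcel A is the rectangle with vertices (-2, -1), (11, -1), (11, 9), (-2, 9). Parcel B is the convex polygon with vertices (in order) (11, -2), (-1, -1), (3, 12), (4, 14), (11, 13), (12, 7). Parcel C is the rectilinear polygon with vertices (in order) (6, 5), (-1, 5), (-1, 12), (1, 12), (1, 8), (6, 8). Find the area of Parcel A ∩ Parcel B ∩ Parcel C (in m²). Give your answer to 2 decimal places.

The intersection is the polygon with vertices (1.769,8), (6,8), (6,5), (0.846,5).
By the shoelace formula its area is 14.08.

14.08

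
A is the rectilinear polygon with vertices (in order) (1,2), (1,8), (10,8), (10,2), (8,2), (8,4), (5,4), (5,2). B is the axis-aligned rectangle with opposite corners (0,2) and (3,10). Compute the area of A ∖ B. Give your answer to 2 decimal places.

|A| = 48, |A∩B| = 12.
|A ∖ B| = |A| − |A∩B| = 48 − 12 = 36.00.

36.00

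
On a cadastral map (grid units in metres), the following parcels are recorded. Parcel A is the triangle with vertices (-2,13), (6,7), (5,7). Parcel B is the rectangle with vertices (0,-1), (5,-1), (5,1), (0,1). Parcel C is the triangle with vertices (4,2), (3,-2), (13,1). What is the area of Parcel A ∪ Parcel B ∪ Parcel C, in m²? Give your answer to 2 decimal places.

28.50

By inclusion–exclusion:
Individual areas: |Parcel A| = 3, |Parcel B| = 10, |Parcel C| = 18.5.
|Parcel A∩Parcel B| = 0.
|Parcel A∩Parcel C| = 0.
|Parcel B∩Parcel C| = 3.
|Parcel A∩Parcel B∩Parcel C| = 0.
|Parcel A ∪ Parcel B ∪ Parcel C| = 31.5 − 3 + 0 = 28.50.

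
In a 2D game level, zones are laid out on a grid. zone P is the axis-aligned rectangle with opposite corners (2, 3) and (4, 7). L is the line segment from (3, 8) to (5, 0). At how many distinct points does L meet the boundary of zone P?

2

The segment meets the boundary at (4,4), (3.25,7).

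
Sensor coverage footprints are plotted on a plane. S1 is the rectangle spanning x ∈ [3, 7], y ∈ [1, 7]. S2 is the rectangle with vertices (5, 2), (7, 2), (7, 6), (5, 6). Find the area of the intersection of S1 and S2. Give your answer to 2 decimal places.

8.00

|S1∩S2|: x∈[5,7], y∈[2,6] → 2·4 = 8.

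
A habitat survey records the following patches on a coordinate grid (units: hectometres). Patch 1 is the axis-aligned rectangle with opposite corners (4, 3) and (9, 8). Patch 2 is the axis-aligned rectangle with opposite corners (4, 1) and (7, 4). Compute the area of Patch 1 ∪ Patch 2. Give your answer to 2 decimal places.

By inclusion–exclusion:
Individual areas: |Patch 1| = 25, |Patch 2| = 9.
|Patch 1∩Patch 2|: x∈[4,7], y∈[3,4] → 3·1 = 3.
|Patch 1 ∪ Patch 2| = 34 − 3 = 31.00.

31.00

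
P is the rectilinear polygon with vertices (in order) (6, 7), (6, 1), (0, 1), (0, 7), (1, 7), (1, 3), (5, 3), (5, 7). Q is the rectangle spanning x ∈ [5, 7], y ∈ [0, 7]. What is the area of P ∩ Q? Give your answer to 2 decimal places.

6.00

The intersection is the polygon with vertices (6,1), (5,1), (5,3), (5,7), (6,7).
By the shoelace formula its area is 6.00.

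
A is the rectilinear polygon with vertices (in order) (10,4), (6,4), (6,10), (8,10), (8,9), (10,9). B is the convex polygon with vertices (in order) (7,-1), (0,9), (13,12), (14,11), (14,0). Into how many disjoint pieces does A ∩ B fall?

1

A ∩ B is a single connected region.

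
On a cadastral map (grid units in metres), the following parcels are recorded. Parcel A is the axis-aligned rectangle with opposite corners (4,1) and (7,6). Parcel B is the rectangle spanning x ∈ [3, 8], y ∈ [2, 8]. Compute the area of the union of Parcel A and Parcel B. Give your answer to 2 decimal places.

33.00

By inclusion–exclusion:
Individual areas: |Parcel A| = 15, |Parcel B| = 30.
|Parcel A∩Parcel B|: x∈[4,7], y∈[2,6] → 3·4 = 12.
|Parcel A ∪ Parcel B| = 45 − 12 = 33.00.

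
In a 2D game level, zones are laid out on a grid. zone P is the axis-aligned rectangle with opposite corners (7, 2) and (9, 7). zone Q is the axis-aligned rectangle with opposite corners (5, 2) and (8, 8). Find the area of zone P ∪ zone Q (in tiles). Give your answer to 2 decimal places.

23.00

By inclusion–exclusion:
Individual areas: |zone P| = 10, |zone Q| = 18.
|zone P∩zone Q|: x∈[7,8], y∈[2,7] → 1·5 = 5.
|zone P ∪ zone Q| = 28 − 5 = 23.00.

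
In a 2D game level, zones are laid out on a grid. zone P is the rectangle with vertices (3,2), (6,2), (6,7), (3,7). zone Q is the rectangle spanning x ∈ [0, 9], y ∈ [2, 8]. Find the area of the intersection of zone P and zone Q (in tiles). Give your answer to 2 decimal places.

15.00

|zone P∩zone Q|: x∈[3,6], y∈[2,7] → 3·5 = 15.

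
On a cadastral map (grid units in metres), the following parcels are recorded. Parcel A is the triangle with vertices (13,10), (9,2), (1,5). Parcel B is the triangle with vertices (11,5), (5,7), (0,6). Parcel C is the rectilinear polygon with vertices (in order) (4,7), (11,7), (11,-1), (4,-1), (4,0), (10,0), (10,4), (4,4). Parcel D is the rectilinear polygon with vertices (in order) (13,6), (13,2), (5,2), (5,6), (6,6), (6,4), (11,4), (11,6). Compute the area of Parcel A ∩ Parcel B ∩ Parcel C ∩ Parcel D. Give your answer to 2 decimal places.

The intersection is the polygon with vertices (5,5.545), (5,6), (6,6), (6,5.455).
By the shoelace formula its area is 0.50.

0.50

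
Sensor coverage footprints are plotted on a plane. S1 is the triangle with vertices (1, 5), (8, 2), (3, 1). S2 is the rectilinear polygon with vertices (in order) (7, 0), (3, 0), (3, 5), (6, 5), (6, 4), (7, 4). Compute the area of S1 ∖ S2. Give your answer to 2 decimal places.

3.46

|S1| = 11, |S1∩S2| = 7.5429.
|S1 ∖ S2| = |S1| − |S1∩S2| = 11 − 7.5429 = 3.46.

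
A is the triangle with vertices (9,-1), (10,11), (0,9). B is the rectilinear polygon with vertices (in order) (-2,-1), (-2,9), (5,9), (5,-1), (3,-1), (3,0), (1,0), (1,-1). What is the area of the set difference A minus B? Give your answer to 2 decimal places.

|A| = 59, |A∩B| = 13.8889.
|A ∖ B| = |A| − |A∩B| = 59 − 13.8889 = 45.11.

45.11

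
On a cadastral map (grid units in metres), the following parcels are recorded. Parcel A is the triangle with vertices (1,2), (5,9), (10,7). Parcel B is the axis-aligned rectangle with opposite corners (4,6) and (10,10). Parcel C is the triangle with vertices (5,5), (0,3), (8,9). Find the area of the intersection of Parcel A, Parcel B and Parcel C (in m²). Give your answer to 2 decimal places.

2.41

The intersection is the polygon with vertices (7.308,8.077), (5.75,6), (4,6), (6.957,8.217).
By the shoelace formula its area is 2.41.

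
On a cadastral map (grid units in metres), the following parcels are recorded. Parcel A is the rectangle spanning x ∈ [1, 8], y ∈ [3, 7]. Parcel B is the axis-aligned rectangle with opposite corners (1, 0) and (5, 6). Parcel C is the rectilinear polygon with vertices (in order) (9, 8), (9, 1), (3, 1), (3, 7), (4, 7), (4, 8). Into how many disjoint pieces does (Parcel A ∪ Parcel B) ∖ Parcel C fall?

1

(Parcel A ∪ Parcel B) ∖ Parcel C is a single connected region.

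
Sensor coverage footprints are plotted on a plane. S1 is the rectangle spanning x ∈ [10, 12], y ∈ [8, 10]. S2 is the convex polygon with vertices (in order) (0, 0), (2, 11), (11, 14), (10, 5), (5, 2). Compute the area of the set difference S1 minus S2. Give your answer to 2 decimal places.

|S1| = 4, |S1∩S2| = 0.8889.
|S1 ∖ S2| = |S1| − |S1∩S2| = 4 − 0.8889 = 3.11.

3.11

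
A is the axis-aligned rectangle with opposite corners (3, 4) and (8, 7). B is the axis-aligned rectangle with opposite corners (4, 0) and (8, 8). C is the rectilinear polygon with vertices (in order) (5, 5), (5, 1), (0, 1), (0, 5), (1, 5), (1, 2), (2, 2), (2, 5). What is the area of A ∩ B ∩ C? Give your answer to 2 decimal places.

1.00

The intersection is the polygon with vertices (4,4), (4,5), (5,5), (5,4).
By the shoelace formula its area is 1.00.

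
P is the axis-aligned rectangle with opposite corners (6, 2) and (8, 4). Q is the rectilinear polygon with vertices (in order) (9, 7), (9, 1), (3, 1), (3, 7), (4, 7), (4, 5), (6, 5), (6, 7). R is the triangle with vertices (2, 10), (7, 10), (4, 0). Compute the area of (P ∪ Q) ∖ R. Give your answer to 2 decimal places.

|P ∪ Q| = 32.
|(P ∪ Q) ∩ R| = 8.0167.
|(P ∪ Q) ∖ R| = 32 − 8.0167 = 23.98.

23.98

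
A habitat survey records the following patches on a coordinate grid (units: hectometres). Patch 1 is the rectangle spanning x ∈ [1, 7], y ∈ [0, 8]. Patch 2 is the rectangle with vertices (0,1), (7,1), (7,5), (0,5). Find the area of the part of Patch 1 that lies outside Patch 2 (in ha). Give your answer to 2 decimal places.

|Patch 1∩Patch 2|: x∈[1,7], y∈[1,5] → 6·4 = 24.
|Patch 1| = 48.
|Patch 1 ∖ Patch 2| = |Patch 1| − |Patch 1∩Patch 2| = 48 − 24 = 24.00.

24.00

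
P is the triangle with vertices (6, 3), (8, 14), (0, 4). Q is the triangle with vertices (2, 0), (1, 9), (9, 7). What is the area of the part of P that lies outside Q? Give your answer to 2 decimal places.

13.30

|P| = 34, |P∩Q| = 20.7014.
|P ∖ Q| = |P| − |P∩Q| = 34 − 20.7014 = 13.30.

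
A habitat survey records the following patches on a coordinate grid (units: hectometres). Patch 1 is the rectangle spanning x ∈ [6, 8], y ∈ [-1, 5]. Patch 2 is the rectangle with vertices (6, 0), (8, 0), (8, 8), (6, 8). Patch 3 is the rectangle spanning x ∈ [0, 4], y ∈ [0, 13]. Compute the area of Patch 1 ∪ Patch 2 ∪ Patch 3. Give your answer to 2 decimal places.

70.00

By inclusion–exclusion:
Individual areas: |Patch 1| = 12, |Patch 2| = 16, |Patch 3| = 52.
|Patch 1∩Patch 2|: x∈[6,8], y∈[0,5] → 2·5 = 10.
|Patch 1∩Patch 3| = 0 (no overlap).
|Patch 2∩Patch 3| = 0 (no overlap).
|Patch 1∩Patch 2∩Patch 3| = 0.
|Patch 1 ∪ Patch 2 ∪ Patch 3| = 80 − 10 + 0 = 70.00.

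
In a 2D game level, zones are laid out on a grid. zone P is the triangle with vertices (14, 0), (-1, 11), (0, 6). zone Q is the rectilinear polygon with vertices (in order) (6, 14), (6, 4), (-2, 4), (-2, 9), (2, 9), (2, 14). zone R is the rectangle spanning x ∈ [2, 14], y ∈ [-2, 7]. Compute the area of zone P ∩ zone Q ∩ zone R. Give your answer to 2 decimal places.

9.60

The intersection is the polygon with vertices (6,4), (4.667,4), (2,5.143), (2,7), (4.455,7), (6,5.867).
By the shoelace formula its area is 9.60.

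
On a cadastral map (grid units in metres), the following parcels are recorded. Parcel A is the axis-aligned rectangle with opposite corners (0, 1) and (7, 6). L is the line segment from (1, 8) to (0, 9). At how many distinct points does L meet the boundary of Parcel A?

The segment lies entirely outside Parcel A and never meets its boundary.

0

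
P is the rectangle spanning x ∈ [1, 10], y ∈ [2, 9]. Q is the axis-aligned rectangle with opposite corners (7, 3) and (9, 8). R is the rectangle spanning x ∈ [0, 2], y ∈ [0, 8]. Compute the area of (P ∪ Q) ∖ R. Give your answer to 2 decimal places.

|P ∪ Q| = 63.
|(P ∪ Q) ∩ R| = 6.
|(P ∪ Q) ∖ R| = 63 − 6 = 57.00.

57.00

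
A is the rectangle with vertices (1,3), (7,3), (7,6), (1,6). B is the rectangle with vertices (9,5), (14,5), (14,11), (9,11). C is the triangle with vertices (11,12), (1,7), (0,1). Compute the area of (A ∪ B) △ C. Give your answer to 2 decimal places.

59.50

|A ∪ B| = 48.
|(A ∪ B) ∩ C| = 8.
|(A ∪ B) △ C| = 48 + 27.5 − 16 = 59.50.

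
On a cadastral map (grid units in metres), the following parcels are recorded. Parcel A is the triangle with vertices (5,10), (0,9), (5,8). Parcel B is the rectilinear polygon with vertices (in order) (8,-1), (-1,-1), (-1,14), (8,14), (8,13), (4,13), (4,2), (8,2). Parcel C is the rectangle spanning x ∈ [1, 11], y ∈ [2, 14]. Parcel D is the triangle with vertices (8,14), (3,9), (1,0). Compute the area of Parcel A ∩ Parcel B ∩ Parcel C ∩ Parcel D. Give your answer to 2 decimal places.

The intersection is the polygon with vertices (4,8.2), (2.872,8.425), (3,9), (3.75,9.75), (4,9.8).
By the shoelace formula its area is 1.21.

1.21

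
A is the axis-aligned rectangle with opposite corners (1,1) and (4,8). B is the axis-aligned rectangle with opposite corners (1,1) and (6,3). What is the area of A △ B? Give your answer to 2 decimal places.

19.00

|A∩B|: x∈[1,4], y∈[1,3] → 3·2 = 6.
|A △ B| = |A| + |B| − 2·|A∩B| = 21 + 10 − 12 = 19.00.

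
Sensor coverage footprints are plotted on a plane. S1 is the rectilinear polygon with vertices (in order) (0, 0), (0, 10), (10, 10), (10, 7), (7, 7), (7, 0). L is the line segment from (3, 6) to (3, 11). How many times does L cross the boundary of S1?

1

The segment meets the boundary at (3,10).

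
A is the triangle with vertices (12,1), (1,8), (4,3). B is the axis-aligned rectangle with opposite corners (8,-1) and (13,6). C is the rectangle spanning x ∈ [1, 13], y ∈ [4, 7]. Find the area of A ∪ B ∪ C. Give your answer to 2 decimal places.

67.62

By inclusion–exclusion:
Individual areas: |A| = 17, |B| = 35, |C| = 36.
|A∩B| = 3.0909.
|A∩C| = 7.2857.
|B∩C|: x∈[8,13], y∈[4,6] → 5·2 = 10.
|A∩B∩C| = 0.
|A ∪ B ∪ C| = 88 − 20.3766 + 0 = 67.62.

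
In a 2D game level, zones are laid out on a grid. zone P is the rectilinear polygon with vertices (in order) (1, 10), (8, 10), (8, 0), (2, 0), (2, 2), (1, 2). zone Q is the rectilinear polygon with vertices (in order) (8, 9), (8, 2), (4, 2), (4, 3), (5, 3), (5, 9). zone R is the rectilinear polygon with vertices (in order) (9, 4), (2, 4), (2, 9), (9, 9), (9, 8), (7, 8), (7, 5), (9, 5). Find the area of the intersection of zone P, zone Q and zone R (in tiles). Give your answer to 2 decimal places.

12.00

The intersection is the polygon with vertices (5,9), (8,9), (8,8), (7,8), (7,5), (8,5), (8,4), (5,4).
By the shoelace formula its area is 12.00.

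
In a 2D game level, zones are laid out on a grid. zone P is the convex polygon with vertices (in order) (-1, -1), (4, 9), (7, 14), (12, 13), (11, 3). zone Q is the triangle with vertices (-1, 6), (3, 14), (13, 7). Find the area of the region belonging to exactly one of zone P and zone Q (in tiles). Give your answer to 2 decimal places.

99.56

|zone P| = 102, |zone Q| = 54, |zone P∩zone Q| = 28.2179.
|zone P △ zone Q| = |zone P| + |zone Q| − 2·|zone P∩zone Q| = 102 + 54 − 56.4358 = 99.56.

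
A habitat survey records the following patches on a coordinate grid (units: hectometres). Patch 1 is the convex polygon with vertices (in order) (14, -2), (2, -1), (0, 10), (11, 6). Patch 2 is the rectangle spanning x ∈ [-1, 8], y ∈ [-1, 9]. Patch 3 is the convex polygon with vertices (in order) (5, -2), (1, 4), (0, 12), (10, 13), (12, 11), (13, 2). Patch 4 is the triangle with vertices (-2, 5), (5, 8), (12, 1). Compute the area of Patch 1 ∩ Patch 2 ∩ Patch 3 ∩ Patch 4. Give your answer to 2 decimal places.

The intersection is the polygon with vertices (8,2.143), (1.069,4.123), (0.8,5.6), (0.729,6.17), (5,8), (8,5).
By the shoelace formula its area is 26.32.

26.32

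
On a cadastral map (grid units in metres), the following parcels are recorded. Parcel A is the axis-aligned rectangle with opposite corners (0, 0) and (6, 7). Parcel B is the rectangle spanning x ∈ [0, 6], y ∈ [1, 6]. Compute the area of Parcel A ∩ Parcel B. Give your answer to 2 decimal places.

30.00

|Parcel A∩Parcel B|: x∈[0,6], y∈[1,6] → 6·5 = 30.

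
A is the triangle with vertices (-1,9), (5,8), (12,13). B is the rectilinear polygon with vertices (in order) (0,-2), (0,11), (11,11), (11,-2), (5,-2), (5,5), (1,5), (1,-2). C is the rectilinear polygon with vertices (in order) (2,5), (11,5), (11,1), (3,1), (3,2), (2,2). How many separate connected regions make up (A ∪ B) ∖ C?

(A ∪ B) ∖ C splits into 2 disjoint pieces (area 76.9372, area 18).

2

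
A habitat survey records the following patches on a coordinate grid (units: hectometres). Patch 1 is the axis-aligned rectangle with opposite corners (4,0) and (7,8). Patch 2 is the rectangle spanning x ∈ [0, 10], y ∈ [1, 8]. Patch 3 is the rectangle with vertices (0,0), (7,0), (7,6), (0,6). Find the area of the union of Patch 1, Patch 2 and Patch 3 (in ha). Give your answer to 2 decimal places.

By inclusion–exclusion:
Individual areas: |Patch 1| = 24, |Patch 2| = 70, |Patch 3| = 42.
|Patch 1∩Patch 2|: x∈[4,7], y∈[1,8] → 3·7 = 21.
|Patch 1∩Patch 3|: x∈[4,7], y∈[0,6] → 3·6 = 18.
|Patch 2∩Patch 3|: x∈[0,7], y∈[1,6] → 7·5 = 35.
|Patch 1∩Patch 2∩Patch 3| = 15.
|Patch 1 ∪ Patch 2 ∪ Patch 3| = 136 − 74 + 15 = 77.00.

77.00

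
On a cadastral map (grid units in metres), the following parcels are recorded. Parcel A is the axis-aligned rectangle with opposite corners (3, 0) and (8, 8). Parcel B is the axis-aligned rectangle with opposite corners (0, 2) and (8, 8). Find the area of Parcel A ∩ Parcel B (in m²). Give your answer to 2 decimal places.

30.00

|Parcel A∩Parcel B|: x∈[3,8], y∈[2,8] → 5·6 = 30.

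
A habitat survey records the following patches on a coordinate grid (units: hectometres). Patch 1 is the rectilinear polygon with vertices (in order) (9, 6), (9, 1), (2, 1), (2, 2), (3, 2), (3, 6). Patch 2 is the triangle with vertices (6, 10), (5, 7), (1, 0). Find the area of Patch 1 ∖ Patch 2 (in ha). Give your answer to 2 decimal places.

|Patch 1| = 31, |Patch 1∩Patch 2| = 0.8036.
|Patch 1 ∖ Patch 2| = |Patch 1| − |Patch 1∩Patch 2| = 31 − 0.8036 = 30.20.

30.20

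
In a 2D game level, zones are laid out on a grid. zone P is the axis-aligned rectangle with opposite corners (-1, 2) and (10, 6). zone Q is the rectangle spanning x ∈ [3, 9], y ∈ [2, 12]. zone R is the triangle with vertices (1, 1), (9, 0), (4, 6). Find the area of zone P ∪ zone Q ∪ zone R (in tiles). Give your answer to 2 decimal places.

By inclusion–exclusion:
Individual areas: |zone P| = 44, |zone Q| = 60, |zone R| = 21.5.
|zone P∩zone Q|: x∈[3,9], y∈[2,6] → 6·4 = 24.
|zone P∩zone R| = 11.4667.
|zone Q∩zone R| = 9.8333.
|zone P∩zone Q∩zone R| = 9.8333.
|zone P ∪ zone Q ∪ zone R| = 125.5 − 45.3 + 9.8333 = 90.03.

90.03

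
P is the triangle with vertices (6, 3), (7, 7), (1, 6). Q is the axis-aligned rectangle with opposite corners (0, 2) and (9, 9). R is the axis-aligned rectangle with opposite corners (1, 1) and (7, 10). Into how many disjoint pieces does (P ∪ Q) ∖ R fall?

(P ∪ Q) ∖ R splits into 2 disjoint pieces (area 7, area 14).

2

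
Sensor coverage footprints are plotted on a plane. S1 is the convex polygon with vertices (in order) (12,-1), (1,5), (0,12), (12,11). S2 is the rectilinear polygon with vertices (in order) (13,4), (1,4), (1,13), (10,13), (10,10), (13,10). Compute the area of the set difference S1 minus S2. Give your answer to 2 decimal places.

|S1| = 107.5, |S1∩S2| = 78.9583.
|S1 ∖ S2| = |S1| − |S1∩S2| = 107.5 − 78.9583 = 28.54.

28.54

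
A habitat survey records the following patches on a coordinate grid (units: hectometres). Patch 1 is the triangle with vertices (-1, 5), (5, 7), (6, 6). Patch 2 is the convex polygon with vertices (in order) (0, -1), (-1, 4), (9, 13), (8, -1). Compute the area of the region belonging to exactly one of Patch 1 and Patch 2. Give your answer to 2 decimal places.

81.94

|Patch 1| = 4, |Patch 2| = 85.5, |Patch 1∩Patch 2| = 3.778.
|Patch 1 △ Patch 2| = |Patch 1| + |Patch 2| − 2·|Patch 1∩Patch 2| = 4 + 85.5 − 7.556 = 81.94.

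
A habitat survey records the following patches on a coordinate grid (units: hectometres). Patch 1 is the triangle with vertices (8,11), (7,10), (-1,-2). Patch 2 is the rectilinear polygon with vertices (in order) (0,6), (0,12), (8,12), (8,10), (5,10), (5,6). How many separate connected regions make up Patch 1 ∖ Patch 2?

2

Patch 1 ∖ Patch 2 splits into 2 disjoint pieces (area 0.8462, area 0.8205).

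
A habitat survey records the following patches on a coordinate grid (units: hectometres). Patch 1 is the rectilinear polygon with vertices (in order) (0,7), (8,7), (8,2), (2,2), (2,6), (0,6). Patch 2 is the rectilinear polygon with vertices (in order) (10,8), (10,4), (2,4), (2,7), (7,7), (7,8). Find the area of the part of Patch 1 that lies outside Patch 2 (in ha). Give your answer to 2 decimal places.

14.00

|Patch 1| = 32, |Patch 1∩Patch 2| = 18.
|Patch 1 ∖ Patch 2| = |Patch 1| − |Patch 1∩Patch 2| = 32 − 18 = 14.00.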